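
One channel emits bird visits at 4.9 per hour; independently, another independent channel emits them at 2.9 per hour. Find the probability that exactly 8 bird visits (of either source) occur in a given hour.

Independent Poisson processes superpose: combined rate λ = 4.9 + 2.9 = 7.8 per hour.
So μ = 7.8.
P(N = 8) = e^(−7.8) · 7.8^8/8! ≈ 0.1392.

0.1392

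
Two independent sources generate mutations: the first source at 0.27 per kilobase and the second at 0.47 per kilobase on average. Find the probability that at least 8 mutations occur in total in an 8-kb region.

Independent Poisson processes superpose: combined rate λ = 0.27 + 0.47 = 0.74 per kilobase.
Over the interval, μ = 0.74 × 8 = 5.92 (an 8-kb region = 8 kilobases).
P(N ≥ 8) = 1 − P(N ≤ 7) ≈ 0.2451.

0.2451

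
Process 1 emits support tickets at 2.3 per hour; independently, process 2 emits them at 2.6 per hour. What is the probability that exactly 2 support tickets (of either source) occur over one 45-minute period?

0.1712

Independent Poisson processes superpose: combined rate λ = 2.3 + 2.6 = 4.9 per hour.
Over the interval, μ = 4.9 × 0.75 = 3.675 (a 45-minute period = 0.75 hours).
P(N = 2) = e^(−3.675) · 3.675^2/2! ≈ 0.1712.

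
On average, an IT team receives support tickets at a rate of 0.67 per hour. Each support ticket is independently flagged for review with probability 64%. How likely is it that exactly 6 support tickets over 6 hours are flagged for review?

0.0307

Thinning: the support tickets that are flagged for review themselves form a Poisson process with rate 0.64 × 0.67 = 0.4288 per hour.
Over the interval, μ = 0.4288 × 6 = 2.5728 (6 hours).
P(N = 6) = e^(−2.5728) · 2.5728^6/6! ≈ 0.0307.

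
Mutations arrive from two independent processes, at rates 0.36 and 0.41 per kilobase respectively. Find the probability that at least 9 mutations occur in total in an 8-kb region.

Independent Poisson processes superpose: combined rate λ = 0.36 + 0.41 = 0.77 per kilobase.
Over the interval, μ = 0.77 × 8 = 6.16 (an 8-kb region = 8 kilobases).
P(N ≥ 9) = 1 − P(N ≤ 8) ≈ 0.1697.

0.1697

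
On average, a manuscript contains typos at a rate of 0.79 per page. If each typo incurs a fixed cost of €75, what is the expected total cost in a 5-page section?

€296.25

E[N] = 0.79 × 5 = 3.95 (a 5-page section = 5 pages); E[cost] = 3.95 × €75 = €296.25.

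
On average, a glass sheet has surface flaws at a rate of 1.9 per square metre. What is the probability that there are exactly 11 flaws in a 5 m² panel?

0.1067

Over the interval, μ = 1.9 × 5 = 9.5 (a 5 m² panel = 5 square metres).
P(N = 11) = e^(−μ) μ^11/11! = e^(−9.5) · 9.5^11/39916800 ≈ 0.1067.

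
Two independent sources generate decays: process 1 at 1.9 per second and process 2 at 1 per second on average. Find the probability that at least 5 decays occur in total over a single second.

0.1682

Independent Poisson processes superpose: combined rate λ = 1.9 + 1 = 2.9 per second.
So μ = 2.9.
P(N ≥ 5) = 1 − P(N ≤ 4) ≈ 0.1682.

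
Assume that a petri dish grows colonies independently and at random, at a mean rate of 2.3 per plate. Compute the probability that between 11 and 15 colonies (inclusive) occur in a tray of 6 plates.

Over the interval, μ = 2.3 × 6 = 13.8 (a tray of 6 plates = 6 plates).
P(11 ≤ N ≤ 15) = Σ_{j=11}^{15} e^(−13.8) · 13.8^j/j! ≈ 0.4997.

0.4997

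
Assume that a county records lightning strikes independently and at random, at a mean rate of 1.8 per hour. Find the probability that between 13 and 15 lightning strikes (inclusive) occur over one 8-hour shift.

Over the interval, μ = 1.8 × 8 = 14.4 (an 8-hour shift = 8 hours).
P(13 ≤ N ≤ 15) = Σ_{j=13}^{15} e^(−14.4) · 14.4^j/j! ≈ 0.3090.

0.3090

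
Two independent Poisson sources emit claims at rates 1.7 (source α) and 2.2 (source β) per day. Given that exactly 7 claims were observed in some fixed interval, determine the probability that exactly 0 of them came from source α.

Given the total, each event is independently from source α with probability p = λ_α/(λ_α+λ_β) = 1.7/3.9 ≈ 0.4359.
So K ~ Binomial(7, 1.7/3.9): P(K = 0) = C(7,0) · (1.7/3.9)^0 · (2.2/3.9)^7 ≈ 0.0182.

0.0182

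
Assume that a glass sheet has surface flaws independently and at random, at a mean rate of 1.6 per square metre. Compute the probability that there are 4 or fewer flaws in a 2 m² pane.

Over the interval, μ = 1.6 × 2 = 3.2 (a 2 m² pane = 2 square metres).
P(N ≤ 4) = Σ_{j=0}^{4} e^(−μ) μ^j/j! ≈ 0.7806.

0.7806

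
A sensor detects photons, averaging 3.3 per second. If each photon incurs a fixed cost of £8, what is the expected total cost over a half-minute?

£792

E[N] = 3.3 × 30 = 99 (a half-minute = 30 seconds); E[cost] = 99 × £8 = £792.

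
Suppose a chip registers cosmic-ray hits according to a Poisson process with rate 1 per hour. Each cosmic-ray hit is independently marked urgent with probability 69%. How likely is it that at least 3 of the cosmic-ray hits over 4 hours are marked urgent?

0.5210

Thinning: the cosmic-ray hits that are marked urgent themselves form a Poisson process with rate 0.69 × 1 = 0.69 per hour.
Over the interval, μ = 0.69 × 4 = 2.76 (4 hours).
P(N ≥ 3) = 1 − P(N ≤ 2) ≈ 0.5210.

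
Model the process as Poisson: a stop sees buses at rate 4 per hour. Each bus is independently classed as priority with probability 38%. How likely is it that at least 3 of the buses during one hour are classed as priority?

Thinning: the buses that are classed as priority themselves form a Poisson process with rate 0.38 × 4 = 1.52 per hour.
So μ = 1.52.
P(N ≥ 3) = 1 − P(N ≤ 2) ≈ 0.1962.

0.1962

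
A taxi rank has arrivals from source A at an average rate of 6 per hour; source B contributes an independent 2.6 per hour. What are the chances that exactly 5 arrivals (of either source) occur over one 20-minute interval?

Independent Poisson processes superpose: combined rate λ = 6 + 2.6 = 8.6 per hour.
Over the interval, μ = 8.6 × 1/3 ≈ 2.86667 (a 20-minute interval = 1/3 hours).
P(N = 5) = e^(−2.86667) · 2.86667^5/5! ≈ 0.0918.

0.0918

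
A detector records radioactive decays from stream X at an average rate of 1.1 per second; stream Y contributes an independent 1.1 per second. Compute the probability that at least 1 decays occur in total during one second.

0.8892

Independent Poisson processes superpose: combined rate λ = 1.1 + 1.1 = 2.2 per second.
So μ = 2.2.
P(N ≥ 1) = 1 − P(N ≤ 0) ≈ 0.8892.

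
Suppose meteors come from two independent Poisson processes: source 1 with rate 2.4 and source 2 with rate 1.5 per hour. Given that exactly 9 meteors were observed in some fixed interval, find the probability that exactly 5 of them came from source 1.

Given the total, each event is independently from source 1 with probability p = λ_1/(λ_1+λ_2) = 2.4/3.9 ≈ 0.6154.
So K ~ Binomial(9, 2.4/3.9): P(K = 5) = C(9,5) · (2.4/3.9)^5 · (1.5/3.9)^4 ≈ 0.2433.

0.2433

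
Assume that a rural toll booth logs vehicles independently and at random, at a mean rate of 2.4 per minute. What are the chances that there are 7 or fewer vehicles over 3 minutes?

Over the interval, μ = 2.4 × 3 = 7.2 (3 minutes).
P(N ≤ 7) = Σ_{j=0}^{7} e^(−μ) μ^j/j! ≈ 0.5689.

0.5689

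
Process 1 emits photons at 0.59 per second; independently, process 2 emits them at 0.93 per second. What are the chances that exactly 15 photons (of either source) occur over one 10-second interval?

0.1023

Independent Poisson processes superpose: combined rate λ = 0.59 + 0.93 = 1.52 per second.
Over the interval, μ = 1.52 × 10 = 15.2 (a 10-second interval = 10 seconds).
P(N = 15) = e^(−15.2) · 15.2^15/15! ≈ 0.1023.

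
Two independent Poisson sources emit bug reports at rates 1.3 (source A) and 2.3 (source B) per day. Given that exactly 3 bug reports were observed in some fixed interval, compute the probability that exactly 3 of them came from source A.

Given the total, each event is independently from source A with probability p = λ_A/(λ_A+λ_B) = 1.3/3.6 ≈ 0.3611.
So K ~ Binomial(3, 1.3/3.6): P(K = 3) = C(3,3) · (1.3/3.6)^3 · (2.3/3.6)^0 ≈ 0.0471.

0.0471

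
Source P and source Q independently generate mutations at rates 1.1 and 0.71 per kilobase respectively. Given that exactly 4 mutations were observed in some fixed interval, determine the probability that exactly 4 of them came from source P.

0.1364

Given the total, each event is independently from source P with probability p = λ_P/(λ_P+λ_Q) = 1.1/1.81 ≈ 0.6077.
So K ~ Binomial(4, 1.1/1.81): P(K = 4) = C(4,4) · (1.1/1.81)^4 · (0.71/1.81)^0 ≈ 0.1364.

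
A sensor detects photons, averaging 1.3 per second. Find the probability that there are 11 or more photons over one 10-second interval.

0.7483

Over the interval, μ = 1.3 × 10 = 13 (a 10-second interval = 10 seconds).
P(N ≥ 11) = 1 − P(N ≤ 10) = 1 − Σ_{j=0}^{10} e^(−μ) μ^j/j! ≈ 0.7483.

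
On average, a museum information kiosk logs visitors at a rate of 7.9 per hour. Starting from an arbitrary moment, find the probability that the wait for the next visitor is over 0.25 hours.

The wait for the next event is exponential with rate λ = 7.9 per hour.
P(T > 0.25) = e^(−λt) = e^(−7.9 × 0.25) = e^(−1.975) ≈ 0.1388.

0.1388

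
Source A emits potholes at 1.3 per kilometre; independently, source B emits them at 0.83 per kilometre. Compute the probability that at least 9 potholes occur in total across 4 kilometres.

Independent Poisson processes superpose: combined rate λ = 1.3 + 0.83 = 2.13 per kilometre.
Over the interval, μ = 2.13 × 4 = 8.52 (4 kilometres).
P(N ≥ 9) = 1 − P(N ≤ 8) ≈ 0.4796.

0.4796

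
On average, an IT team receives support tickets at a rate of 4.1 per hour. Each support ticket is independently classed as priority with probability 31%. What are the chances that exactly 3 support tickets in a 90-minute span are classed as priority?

0.1716

Thinning: the support tickets that are classed as priority themselves form a Poisson process with rate 0.31 × 4.1 = 1.271 per hour.
Over the interval, μ = 1.271 × 1.5 = 1.9065 (a 90-minute span = 1.5 hours).
P(N = 3) = e^(−1.9065) · 1.9065^3/3! ≈ 0.1716.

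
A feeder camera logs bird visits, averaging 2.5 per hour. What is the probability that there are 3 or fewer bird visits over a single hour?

With mean μ = 2.5 per hour,
P(N ≤ 3) = Σ_{j=0}^{3} e^(−μ) μ^j/j! ≈ 0.7576.

0.7576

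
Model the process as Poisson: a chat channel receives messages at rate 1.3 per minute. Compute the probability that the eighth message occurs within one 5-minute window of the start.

0.3272

Over the interval, μ = 1.3 × 5 = 6.5 (a 5-minute window = 5 minutes).
The eighth arrival falls in the interval iff at least 8 events occur there: P(S_8 ≤ t) = P(N ≥ 8) = 1 − P(N ≤ 7) ≈ 0.3272.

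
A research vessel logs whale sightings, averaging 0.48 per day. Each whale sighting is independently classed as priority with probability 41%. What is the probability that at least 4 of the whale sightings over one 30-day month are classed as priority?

0.8400

Thinning: the whale sightings that are classed as priority themselves form a Poisson process with rate 0.41 × 0.48 = 0.1968 per day.
Over the interval, μ = 0.1968 × 30 = 5.904 (a 30-day month = 30 days).
P(N ≥ 4) = 1 − P(N ≤ 3) ≈ 0.8400.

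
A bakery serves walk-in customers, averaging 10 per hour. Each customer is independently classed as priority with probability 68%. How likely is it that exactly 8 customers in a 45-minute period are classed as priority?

0.0692

Thinning: the customers that are classed as priority themselves form a Poisson process with rate 0.68 × 10 = 6.8 per hour.
Over the interval, μ = 6.8 × 0.75 = 5.1 (a 45-minute period = 0.75 hours).
P(N = 8) = e^(−5.1) · 5.1^8/8! ≈ 0.0692.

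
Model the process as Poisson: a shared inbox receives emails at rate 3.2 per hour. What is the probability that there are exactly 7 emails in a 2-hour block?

Over the interval, μ = 3.2 × 2 = 6.4 (a 2-hour block = 2 hours).
P(N = 7) = e^(−μ) μ^7/7! = e^(−6.4) · 6.4^7/5040 ≈ 0.1450.

0.1450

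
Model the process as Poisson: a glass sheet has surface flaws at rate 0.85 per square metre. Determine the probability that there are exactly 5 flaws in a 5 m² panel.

Over the interval, μ = 0.85 × 5 = 4.25 (a 5 m² panel = 5 square metres).
P(N = 5) = e^(−μ) μ^5/5! = e^(−4.25) · 4.25^5/120 ≈ 0.1648.

0.1648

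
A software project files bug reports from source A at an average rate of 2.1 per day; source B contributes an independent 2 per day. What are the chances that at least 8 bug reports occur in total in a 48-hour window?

Independent Poisson processes superpose: combined rate λ = 2.1 + 2 = 4.1 per day.
Over the interval, μ = 4.1 × 2 = 8.2 (a 48-hour window = 2 days).
P(N ≥ 8) = 1 − P(N ≤ 7) ≈ 0.5746.

0.5746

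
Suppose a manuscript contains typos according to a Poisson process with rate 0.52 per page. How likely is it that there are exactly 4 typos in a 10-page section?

Over the interval, μ = 0.52 × 10 = 5.2 (a 10-page section = 10 pages).
P(N = 4) = e^(−μ) μ^4/4! = e^(−5.2) · 5.2^4/24 ≈ 0.1681.

0.1681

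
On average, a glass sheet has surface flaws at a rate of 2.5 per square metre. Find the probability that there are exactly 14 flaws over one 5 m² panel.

Over the interval, μ = 2.5 × 5 = 12.5 (a 5 m² panel = 5 square metres).
P(N = 14) = e^(−μ) μ^14/14! = e^(−12.5) · 12.5^14/87178291200 ≈ 0.0972.

0.0972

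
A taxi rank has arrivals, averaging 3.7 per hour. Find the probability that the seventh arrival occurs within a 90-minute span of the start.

0.3218

Over the interval, μ = 3.7 × 1.5 = 5.55 (a 90-minute span = 1.5 hours).
The seventh arrival falls in the interval iff at least 7 events occur there: P(S_7 ≤ t) = P(N ≥ 7) = 1 − P(N ≤ 6) ≈ 0.3218.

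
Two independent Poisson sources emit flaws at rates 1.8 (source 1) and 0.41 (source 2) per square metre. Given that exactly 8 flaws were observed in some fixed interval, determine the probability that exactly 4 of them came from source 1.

Given the total, each event is independently from source 1 with probability p = λ_1/(λ_1+λ_2) = 1.8/2.21 ≈ 0.8145.
So K ~ Binomial(8, 1.8/2.21): P(K = 4) = C(8,4) · (1.8/2.21)^4 · (0.41/2.21)^4 ≈ 0.0365.

0.0365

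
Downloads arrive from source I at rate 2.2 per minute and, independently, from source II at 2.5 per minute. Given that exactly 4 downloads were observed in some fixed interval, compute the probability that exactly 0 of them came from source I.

0.0801

Given the total, each event is independently from source I with probability p = λ_I/(λ_I+λ_II) = 2.2/4.7 ≈ 0.4681.
So K ~ Binomial(4, 2.2/4.7): P(K = 0) = C(4,0) · (2.2/4.7)^0 · (2.5/4.7)^4 ≈ 0.0801.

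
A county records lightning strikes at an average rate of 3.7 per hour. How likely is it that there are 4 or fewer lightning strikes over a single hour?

With mean μ = 3.7 per hour,
P(N ≤ 4) = Σ_{j=0}^{4} e^(−μ) μ^j/j! ≈ 0.6872.

0.6872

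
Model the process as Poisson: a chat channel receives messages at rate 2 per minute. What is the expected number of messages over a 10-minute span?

E[N] = λt = 2 × 10 = 20 (a 10-minute span = 10 minutes).

20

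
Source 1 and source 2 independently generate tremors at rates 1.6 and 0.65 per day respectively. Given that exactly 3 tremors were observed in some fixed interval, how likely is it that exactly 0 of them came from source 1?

0.0241

Given the total, each event is independently from source 1 with probability p = λ_1/(λ_1+λ_2) = 1.6/2.25 ≈ 0.7111.
So K ~ Binomial(3, 1.6/2.25): P(K = 0) = C(3,0) · (1.6/2.25)^0 · (0.65/2.25)^3 ≈ 0.0241.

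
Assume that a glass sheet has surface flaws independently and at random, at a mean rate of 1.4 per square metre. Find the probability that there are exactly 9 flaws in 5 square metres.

Over the interval, μ = 1.4 × 5 = 7 (5 square metres).
P(N = 9) = e^(−μ) μ^9/9! = e^(−7) · 7^9/362880 ≈ 0.1014.

0.1014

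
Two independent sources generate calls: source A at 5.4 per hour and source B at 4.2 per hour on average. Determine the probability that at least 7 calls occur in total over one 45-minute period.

0.5796

Independent Poisson processes superpose: combined rate λ = 5.4 + 4.2 = 9.6 per hour.
Over the interval, μ = 9.6 × 0.75 = 7.2 (a 45-minute period = 0.75 hours).
P(N ≥ 7) = 1 − P(N ≤ 6) ≈ 0.5796.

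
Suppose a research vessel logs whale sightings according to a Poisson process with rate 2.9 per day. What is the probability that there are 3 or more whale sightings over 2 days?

0.9285

Over the interval, μ = 2.9 × 2 = 5.8 (2 days).
P(N ≥ 3) = 1 − P(N ≤ 2) = 1 − Σ_{j=0}^{2} e^(−μ) μ^j/j! ≈ 0.9285.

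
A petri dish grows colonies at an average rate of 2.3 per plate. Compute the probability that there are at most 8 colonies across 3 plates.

Over the interval, μ = 2.3 × 3 = 6.9 (3 plates).
P(N ≤ 8) = Σ_{j=0}^{8} e^(−μ) μ^j/j! ≈ 0.7420.

0.7420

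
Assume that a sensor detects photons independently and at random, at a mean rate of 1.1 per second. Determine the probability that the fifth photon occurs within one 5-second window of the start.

0.6425

Over the interval, μ = 1.1 × 5 = 5.5 (a 5-second window = 5 seconds).
The fifth arrival falls in the interval iff at least 5 events occur there: P(S_5 ≤ t) = P(N ≥ 5) = 1 − P(N ≤ 4) ≈ 0.6425.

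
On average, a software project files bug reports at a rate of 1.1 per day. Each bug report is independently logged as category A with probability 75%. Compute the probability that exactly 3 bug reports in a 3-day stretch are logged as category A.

Thinning: the bug reports that are logged as category A themselves form a Poisson process with rate 0.75 × 1.1 = 0.825 per day.
Over the interval, μ = 0.825 × 3 = 2.475 (a 3-day stretch = 3 days).
P(N = 3) = e^(−2.475) · 2.475^3/3! ≈ 0.2127.

0.2127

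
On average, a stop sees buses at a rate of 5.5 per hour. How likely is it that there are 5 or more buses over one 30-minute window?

0.1446

Over the interval, μ = 5.5 × 0.5 = 2.75 (a 30-minute window = 0.5 hours).
P(N ≥ 5) = 1 − P(N ≤ 4) = 1 − Σ_{j=0}^{4} e^(−μ) μ^j/j! ≈ 0.1446.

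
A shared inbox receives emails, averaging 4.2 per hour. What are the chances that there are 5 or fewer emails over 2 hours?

0.1573

Over the interval, μ = 4.2 × 2 = 8.4 (2 hours).
P(N ≤ 5) = Σ_{j=0}^{5} e^(−μ) μ^j/j! ≈ 0.1573.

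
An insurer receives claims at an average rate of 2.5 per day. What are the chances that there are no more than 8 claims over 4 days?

0.3328

Over the interval, μ = 2.5 × 4 = 10 (4 days).
P(N ≤ 8) = Σ_{j=0}^{8} e^(−μ) μ^j/j! ≈ 0.3328.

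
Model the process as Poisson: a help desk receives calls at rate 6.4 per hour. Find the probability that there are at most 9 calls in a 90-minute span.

0.5089

Over the interval, μ = 6.4 × 1.5 = 9.6 (a 90-minute span = 1.5 hours).
P(N ≤ 9) = Σ_{j=0}^{9} e^(−μ) μ^j/j! ≈ 0.5089.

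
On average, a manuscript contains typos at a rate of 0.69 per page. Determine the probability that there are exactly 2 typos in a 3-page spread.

0.2703

Over the interval, μ = 0.69 × 3 = 2.07 (a 3-page spread = 3 pages).
P(N = 2) = e^(−μ) μ^2/2! = e^(−2.07) · 2.07^2/2 ≈ 0.2703.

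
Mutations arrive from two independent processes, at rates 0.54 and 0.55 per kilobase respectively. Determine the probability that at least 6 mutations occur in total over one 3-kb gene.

0.1135

Independent Poisson processes superpose: combined rate λ = 0.54 + 0.55 = 1.09 per kilobase.
Over the interval, μ = 1.09 × 3 = 3.27 (a 3-kb gene = 3 kilobases).
P(N ≥ 6) = 1 − P(N ≤ 5) ≈ 0.1135.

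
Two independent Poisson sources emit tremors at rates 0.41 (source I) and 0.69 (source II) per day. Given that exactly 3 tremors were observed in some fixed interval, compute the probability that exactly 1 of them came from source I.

0.4400

Given the total, each event is independently from source I with probability p = λ_I/(λ_I+λ_II) = 0.41/1.1 ≈ 0.3727.
So K ~ Binomial(3, 0.41/1.1): P(K = 1) = C(3,1) · (0.41/1.1)^1 · (0.69/1.1)^2 ≈ 0.4400.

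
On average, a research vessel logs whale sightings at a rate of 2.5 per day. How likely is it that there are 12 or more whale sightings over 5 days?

0.5942

Over the interval, μ = 2.5 × 5 = 12.5 (5 days).
P(N ≥ 12) = 1 − P(N ≤ 11) = 1 − Σ_{j=0}^{11} e^(−μ) μ^j/j! ≈ 0.5942.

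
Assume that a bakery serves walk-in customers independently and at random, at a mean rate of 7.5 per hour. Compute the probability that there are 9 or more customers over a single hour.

0.3380

With mean μ = 7.5 per hour,
P(N ≥ 9) = 1 − P(N ≤ 8) = 1 − Σ_{j=0}^{8} e^(−μ) μ^j/j! ≈ 0.3380.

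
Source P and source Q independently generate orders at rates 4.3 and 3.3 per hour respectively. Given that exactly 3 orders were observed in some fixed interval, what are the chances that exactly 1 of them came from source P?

0.3200

Given the total, each event is independently from source P with probability p = λ_P/(λ_P+λ_Q) = 4.3/7.6 ≈ 0.5658.
So K ~ Binomial(3, 4.3/7.6): P(K = 1) = C(3,1) · (4.3/7.6)^1 · (3.3/7.6)^2 ≈ 0.3200.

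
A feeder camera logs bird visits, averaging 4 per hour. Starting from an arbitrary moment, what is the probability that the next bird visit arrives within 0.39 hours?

Inter-arrival times are exponential with rate λ = 4 per hour.
P(T ≤ 0.39) = 1 − e^(−λt) = 1 − e^(−4 × 0.39) = 1 − e^(−1.56) ≈ 0.7899.

0.7899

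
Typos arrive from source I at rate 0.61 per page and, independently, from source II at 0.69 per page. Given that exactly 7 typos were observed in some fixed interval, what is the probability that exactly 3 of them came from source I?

Given the total, each event is independently from source I with probability p = λ_I/(λ_I+λ_II) = 0.61/1.3 ≈ 0.4692.
So K ~ Binomial(7, 0.61/1.3): P(K = 3) = C(7,3) · (0.61/1.3)^3 · (0.69/1.3)^4 ≈ 0.2870.

0.2870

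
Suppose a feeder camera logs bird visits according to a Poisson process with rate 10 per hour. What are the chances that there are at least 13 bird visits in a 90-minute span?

Over the interval, μ = 10 × 1.5 = 15 (a 90-minute span = 1.5 hours).
P(N ≥ 13) = 1 − P(N ≤ 12) = 1 − Σ_{j=0}^{12} e^(−μ) μ^j/j! ≈ 0.7324.

0.7324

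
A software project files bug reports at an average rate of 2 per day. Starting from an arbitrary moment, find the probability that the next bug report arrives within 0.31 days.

0.4621

Inter-arrival times are exponential with rate λ = 2 per day.
P(T ≤ 0.31) = 1 − e^(−λt) = 1 − e^(−2 × 0.31) = 1 − e^(−0.62) ≈ 0.4621.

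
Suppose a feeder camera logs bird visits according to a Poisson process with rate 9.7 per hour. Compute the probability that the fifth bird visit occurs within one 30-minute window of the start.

0.5328

Over the interval, μ = 9.7 × 0.5 = 4.85 (a 30-minute window = 0.5 hours).
The fifth arrival falls in the interval iff at least 5 events occur there: P(S_5 ≤ t) = P(N ≥ 5) = 1 − P(N ≤ 4) ≈ 0.5328.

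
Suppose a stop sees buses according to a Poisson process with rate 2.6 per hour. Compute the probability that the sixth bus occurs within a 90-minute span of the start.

0.1994

Over the interval, μ = 2.6 × 1.5 = 3.9 (a 90-minute span = 1.5 hours).
The sixth arrival falls in the interval iff at least 6 events occur there: P(S_6 ≤ t) = P(N ≥ 6) = 1 − P(N ≤ 5) ≈ 0.1994.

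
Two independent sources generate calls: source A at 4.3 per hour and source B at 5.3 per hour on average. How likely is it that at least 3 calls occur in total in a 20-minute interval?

0.6201

Independent Poisson processes superpose: combined rate λ = 4.3 + 5.3 = 9.6 per hour.
Over the interval, μ = 9.6 × 1/3 = 3.2 (a 20-minute interval = 1/3 hours).
P(N ≥ 3) = 1 − P(N ≤ 2) ≈ 0.6201.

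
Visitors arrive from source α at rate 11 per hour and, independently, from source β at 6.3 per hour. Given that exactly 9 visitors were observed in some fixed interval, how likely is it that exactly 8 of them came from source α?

0.0876

Given the total, each event is independently from source α with probability p = λ_α/(λ_α+λ_β) = 11/17.3 ≈ 0.6358.
So K ~ Binomial(9, 11/17.3): P(K = 8) = C(9,8) · (11/17.3)^8 · (6.3/17.3)^1 ≈ 0.0876.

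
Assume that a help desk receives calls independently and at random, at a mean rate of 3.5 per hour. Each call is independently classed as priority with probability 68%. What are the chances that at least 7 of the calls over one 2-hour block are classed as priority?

Thinning: the calls that are classed as priority themselves form a Poisson process with rate 0.68 × 3.5 = 2.38 per hour.
Over the interval, μ = 2.38 × 2 = 4.76 (a 2-hour block = 2 hours).
P(N ≥ 7) = 1 − P(N ≤ 6) ≈ 0.2036.

0.2036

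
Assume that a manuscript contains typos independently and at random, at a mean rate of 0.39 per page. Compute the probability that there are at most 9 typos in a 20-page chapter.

Over the interval, μ = 0.39 × 20 = 7.8 (a 20-page chapter = 20 pages).
P(N ≤ 9) = Σ_{j=0}^{9} e^(−μ) μ^j/j! ≈ 0.7411.

0.7411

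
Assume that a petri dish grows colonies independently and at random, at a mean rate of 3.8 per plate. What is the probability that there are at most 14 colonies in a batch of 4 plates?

Over the interval, μ = 3.8 × 4 = 15.2 (a batch of 4 plates = 4 plates).
P(N ≤ 14) = Σ_{j=0}^{14} e^(−μ) μ^j/j! ≈ 0.4453.

0.4453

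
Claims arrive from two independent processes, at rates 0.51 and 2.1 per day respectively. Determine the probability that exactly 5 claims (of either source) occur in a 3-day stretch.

Independent Poisson processes superpose: combined rate λ = 0.51 + 2.1 = 2.61 per day.
Over the interval, μ = 2.61 × 3 = 7.83 (a 3-day stretch = 3 days).
P(N = 5) = e^(−7.83) · 7.83^5/5! ≈ 0.0975.

0.0975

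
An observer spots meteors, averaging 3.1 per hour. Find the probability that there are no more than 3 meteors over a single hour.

With mean μ = 3.1 per hour,
P(N ≤ 3) = Σ_{j=0}^{3} e^(−μ) μ^j/j! ≈ 0.6248.

0.6248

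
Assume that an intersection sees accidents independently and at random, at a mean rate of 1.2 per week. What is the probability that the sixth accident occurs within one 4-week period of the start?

Over the interval, μ = 1.2 × 4 = 4.8 (a 4-week period = 4 weeks).
The sixth arrival falls in the interval iff at least 6 events occur there: P(S_6 ≤ t) = P(N ≥ 6) = 1 − P(N ≤ 5) ≈ 0.3490.

0.3490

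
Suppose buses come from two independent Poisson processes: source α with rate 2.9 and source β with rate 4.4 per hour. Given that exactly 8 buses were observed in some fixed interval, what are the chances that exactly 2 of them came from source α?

0.2119

Given the total, each event is independently from source α with probability p = λ_α/(λ_α+λ_β) = 2.9/7.3 ≈ 0.3973.
So K ~ Binomial(8, 2.9/7.3): P(K = 2) = C(8,2) · (2.9/7.3)^2 · (4.4/7.3)^6 ≈ 0.2119.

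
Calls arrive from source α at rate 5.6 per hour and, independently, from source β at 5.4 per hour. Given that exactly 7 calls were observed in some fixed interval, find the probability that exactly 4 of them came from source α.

0.2781

Given the total, each event is independently from source α with probability p = λ_α/(λ_α+λ_β) = 5.6/11 ≈ 0.5091.
So K ~ Binomial(7, 5.6/11): P(K = 4) = C(7,4) · (5.6/11)^4 · (5.4/11)^3 ≈ 0.2781.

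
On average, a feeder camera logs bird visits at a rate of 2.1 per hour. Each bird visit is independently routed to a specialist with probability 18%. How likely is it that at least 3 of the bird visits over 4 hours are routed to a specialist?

Thinning: the bird visits that are routed to a specialist themselves form a Poisson process with rate 0.18 × 2.1 = 0.378 per hour.
Over the interval, μ = 0.378 × 4 = 1.512 (4 hours).
P(N ≥ 3) = 1 − P(N ≤ 2) ≈ 0.1942.

0.1942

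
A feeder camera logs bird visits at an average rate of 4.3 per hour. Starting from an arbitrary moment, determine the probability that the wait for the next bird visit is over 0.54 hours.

The wait for the next event is exponential with rate λ = 4.3 per hour.
P(T > 0.54) = e^(−λt) = e^(−4.3 × 0.54) = e^(−2.322) ≈ 0.0981.

0.0981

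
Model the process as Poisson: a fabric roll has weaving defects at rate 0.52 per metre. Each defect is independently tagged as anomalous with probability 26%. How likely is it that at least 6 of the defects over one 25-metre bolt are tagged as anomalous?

0.1269

Thinning: the defects that are tagged as anomalous themselves form a Poisson process with rate 0.26 × 0.52 = 0.1352 per metre.
Over the interval, μ = 0.1352 × 25 = 3.38 (a 25-metre bolt = 25 metres).
P(N ≥ 6) = 1 − P(N ≤ 5) ≈ 0.1269.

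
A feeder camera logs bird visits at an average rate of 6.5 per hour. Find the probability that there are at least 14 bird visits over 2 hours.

0.4270

Over the interval, μ = 6.5 × 2 = 13 (2 hours).
P(N ≥ 14) = 1 − P(N ≤ 13) = 1 − Σ_{j=0}^{13} e^(−μ) μ^j/j! ≈ 0.4270.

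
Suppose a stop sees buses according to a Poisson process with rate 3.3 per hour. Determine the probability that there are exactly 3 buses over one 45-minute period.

Over the interval, μ = 3.3 × 0.75 = 2.475 (a 45-minute period = 0.75 hours).
P(N = 3) = e^(−μ) μ^3/3! = e^(−2.475) · 2.475^3/6 ≈ 0.2127.

0.2127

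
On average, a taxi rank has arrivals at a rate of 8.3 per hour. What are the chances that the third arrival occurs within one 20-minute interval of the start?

Over the interval, μ = 8.3 × 1/3 ≈ 2.76667 (a 20-minute interval = 1/3 hours).
The third arrival falls in the interval iff at least 3 events occur there: P(S_3 ≤ t) = P(N ≥ 3) = 1 − P(N ≤ 2) ≈ 0.5226.

0.5226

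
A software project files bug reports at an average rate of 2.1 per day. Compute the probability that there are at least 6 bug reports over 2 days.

0.2469

Over the interval, μ = 2.1 × 2 = 4.2 (2 days).
P(N ≥ 6) = 1 − P(N ≤ 5) = 1 − Σ_{j=0}^{5} e^(−μ) μ^j/j! ≈ 0.2469.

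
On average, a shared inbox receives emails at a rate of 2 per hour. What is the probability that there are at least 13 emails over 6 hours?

0.4240

Over the interval, μ = 2 × 6 = 12 (6 hours).
P(N ≥ 13) = 1 − P(N ≤ 12) = 1 − Σ_{j=0}^{12} e^(−μ) μ^j/j! ≈ 0.4240.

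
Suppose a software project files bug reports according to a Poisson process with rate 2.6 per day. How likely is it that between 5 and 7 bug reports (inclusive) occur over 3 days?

Over the interval, μ = 2.6 × 3 = 7.8 (3 days).
P(5 ≤ N ≤ 7) = Σ_{j=5}^{7} e^(−7.8) · 7.8^j/j! ≈ 0.3695.

0.3695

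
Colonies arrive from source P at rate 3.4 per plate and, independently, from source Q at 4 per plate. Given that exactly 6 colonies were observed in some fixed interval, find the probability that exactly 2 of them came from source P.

Given the total, each event is independently from source P with probability p = λ_P/(λ_P+λ_Q) = 3.4/7.4 ≈ 0.4595.
So K ~ Binomial(6, 3.4/7.4): P(K = 2) = C(6,2) · (3.4/7.4)^2 · (4/7.4)^4 ≈ 0.2703.

0.2703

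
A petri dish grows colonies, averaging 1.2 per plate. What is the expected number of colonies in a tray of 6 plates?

E[N] = λt = 1.2 × 6 = 7.2 (a tray of 6 plates = 6 plates).

7.2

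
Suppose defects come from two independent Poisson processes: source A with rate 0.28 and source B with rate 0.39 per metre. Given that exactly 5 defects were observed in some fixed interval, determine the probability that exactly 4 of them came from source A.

0.0888

Given the total, each event is independently from source A with probability p = λ_A/(λ_A+λ_B) = 0.28/0.67 ≈ 0.4179.
So K ~ Binomial(5, 0.28/0.67): P(K = 4) = C(5,4) · (0.28/0.67)^4 · (0.39/0.67)^1 ≈ 0.0888.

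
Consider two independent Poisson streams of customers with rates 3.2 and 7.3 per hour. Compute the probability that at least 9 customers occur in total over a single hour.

Independent Poisson processes superpose: combined rate λ = 3.2 + 7.3 = 10.5 per hour.
So μ = 10.5.
P(N ≥ 9) = 1 − P(N ≤ 8) ≈ 0.7206.

0.7206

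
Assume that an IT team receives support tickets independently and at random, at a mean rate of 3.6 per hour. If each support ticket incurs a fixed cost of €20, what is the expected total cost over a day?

E[N] = 3.6 × 24 = 86.4 (a day = 24 hours); E[cost] = 86.4 × €20 = €1728.

€1728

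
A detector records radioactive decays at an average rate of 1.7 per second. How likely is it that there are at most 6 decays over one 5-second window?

Over the interval, μ = 1.7 × 5 = 8.5 (a 5-second window = 5 seconds).
P(N ≤ 6) = Σ_{j=0}^{6} e^(−μ) μ^j/j! ≈ 0.2562.

0.2562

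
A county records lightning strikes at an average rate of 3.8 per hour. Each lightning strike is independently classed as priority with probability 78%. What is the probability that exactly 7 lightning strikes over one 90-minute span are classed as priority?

0.0799

Thinning: the lightning strikes that are classed as priority themselves form a Poisson process with rate 0.78 × 3.8 = 2.964 per hour.
Over the interval, μ = 2.964 × 1.5 = 4.446 (a 90-minute span = 1.5 hours).
P(N = 7) = e^(−4.446) · 4.446^7/7! ≈ 0.0799.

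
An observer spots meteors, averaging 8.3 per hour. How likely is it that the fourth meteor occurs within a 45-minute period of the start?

0.8678

Over the interval, μ = 8.3 × 0.75 = 6.225 (a 45-minute period = 0.75 hours).
The fourth arrival falls in the interval iff at least 4 events occur there: P(S_4 ≤ t) = P(N ≥ 4) = 1 − P(N ≤ 3) ≈ 0.8678.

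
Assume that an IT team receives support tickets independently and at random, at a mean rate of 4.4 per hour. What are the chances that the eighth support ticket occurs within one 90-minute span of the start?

Over the interval, μ = 4.4 × 1.5 = 6.6 (a 90-minute span = 1.5 hours).
The eighth arrival falls in the interval iff at least 8 events occur there: P(S_8 ≤ t) = P(N ≥ 8) = 1 − P(N ≤ 7) ≈ 0.3419.

0.3419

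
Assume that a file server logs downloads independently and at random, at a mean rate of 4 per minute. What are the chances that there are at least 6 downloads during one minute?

0.2149

With mean μ = 4 per minute,
P(N ≥ 6) = 1 − P(N ≤ 5) = 1 − Σ_{j=0}^{5} e^(−μ) μ^j/j! ≈ 0.2149.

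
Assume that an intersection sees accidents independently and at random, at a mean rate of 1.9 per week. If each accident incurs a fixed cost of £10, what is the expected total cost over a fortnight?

£38

E[N] = 1.9 × 2 = 3.8 (a fortnight = 2 weeks); E[cost] = 3.8 × £10 = £38.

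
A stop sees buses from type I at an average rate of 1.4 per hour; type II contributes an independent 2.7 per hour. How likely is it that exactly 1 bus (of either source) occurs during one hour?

Independent Poisson processes superpose: combined rate λ = 1.4 + 2.7 = 4.1 per hour.
So μ = 4.1.
P(N = 1) = e^(−4.1) · 4.1^1/1! ≈ 0.0679.

0.0679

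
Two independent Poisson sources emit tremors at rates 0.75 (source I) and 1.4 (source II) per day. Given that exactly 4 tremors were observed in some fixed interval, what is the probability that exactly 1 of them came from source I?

0.3853

Given the total, each event is independently from source I with probability p = λ_I/(λ_I+λ_II) = 0.75/2.15 ≈ 0.3488.
So K ~ Binomial(4, 0.75/2.15): P(K = 1) = C(4,1) · (0.75/2.15)^1 · (1.4/2.15)^3 ≈ 0.3853.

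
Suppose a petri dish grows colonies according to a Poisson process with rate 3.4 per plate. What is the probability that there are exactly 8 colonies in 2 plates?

0.1263

Over the interval, μ = 3.4 × 2 = 6.8 (2 plates).
P(N = 8) = e^(−μ) μ^8/8! = e^(−6.8) · 6.8^8/40320 ≈ 0.1263.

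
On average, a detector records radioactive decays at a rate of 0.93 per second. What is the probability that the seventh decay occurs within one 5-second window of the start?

0.1886

Over the interval, μ = 0.93 × 5 = 4.65 (a 5-second window = 5 seconds).
The seventh arrival falls in the interval iff at least 7 events occur there: P(S_7 ≤ t) = P(N ≥ 7) = 1 − P(N ≤ 6) ≈ 0.1886.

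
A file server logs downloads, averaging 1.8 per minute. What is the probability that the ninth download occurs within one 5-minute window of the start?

Over the interval, μ = 1.8 × 5 = 9 (a 5-minute window = 5 minutes).
The ninth arrival falls in the interval iff at least 9 events occur there: P(S_9 ≤ t) = P(N ≥ 9) = 1 − P(N ≤ 8) ≈ 0.5443.

0.5443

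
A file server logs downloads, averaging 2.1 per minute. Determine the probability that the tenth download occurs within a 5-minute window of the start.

Over the interval, μ = 2.1 × 5 = 10.5 (a 5-minute window = 5 minutes).
The tenth arrival falls in the interval iff at least 10 events occur there: P(S_10 ≤ t) = P(N ≥ 10) = 1 − P(N ≤ 9) ≈ 0.6029.

0.6029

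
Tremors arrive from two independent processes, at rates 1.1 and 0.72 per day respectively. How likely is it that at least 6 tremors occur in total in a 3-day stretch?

Independent Poisson processes superpose: combined rate λ = 1.1 + 0.72 = 1.82 per day.
Over the interval, μ = 1.82 × 3 = 5.46 (a 3-day stretch = 3 days).
P(N ≥ 6) = 1 − P(N ≤ 5) ≈ 0.4642.

0.4642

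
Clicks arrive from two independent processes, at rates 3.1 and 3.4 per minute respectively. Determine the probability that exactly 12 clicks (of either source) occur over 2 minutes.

Independent Poisson processes superpose: combined rate λ = 3.1 + 3.4 = 6.5 per minute.
Over the interval, μ = 6.5 × 2 = 13 (2 minutes).
P(N = 12) = e^(−13) · 13^12/12! ≈ 0.1099.

0.1099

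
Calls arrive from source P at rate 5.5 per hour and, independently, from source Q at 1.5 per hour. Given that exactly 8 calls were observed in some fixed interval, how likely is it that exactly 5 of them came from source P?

Given the total, each event is independently from source P with probability p = λ_P/(λ_P+λ_Q) = 5.5/7 ≈ 0.7857.
So K ~ Binomial(8, 5.5/7): P(K = 5) = C(8,5) · (5.5/7)^5 · (1.5/7)^3 ≈ 0.1650.

0.1650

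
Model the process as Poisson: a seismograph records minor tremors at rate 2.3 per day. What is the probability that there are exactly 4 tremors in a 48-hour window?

Over the interval, μ = 2.3 × 2 = 4.6 (a 48-hour window = 2 days).
P(N = 4) = e^(−μ) μ^4/4! = e^(−4.6) · 4.6^4/24 ≈ 0.1875.

0.1875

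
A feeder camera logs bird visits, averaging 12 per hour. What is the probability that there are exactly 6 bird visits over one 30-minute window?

0.1606

Over the interval, μ = 12 × 0.5 = 6 (a 30-minute window = 0.5 hours).
P(N = 6) = e^(−μ) μ^6/6! = e^(−6) · 6^6/720 ≈ 0.1606.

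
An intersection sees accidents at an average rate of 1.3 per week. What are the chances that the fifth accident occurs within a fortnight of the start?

Over the interval, μ = 1.3 × 2 = 2.6 (a fortnight = 2 weeks).
The fifth arrival falls in the interval iff at least 5 events occur there: P(S_5 ≤ t) = P(N ≥ 5) = 1 − P(N ≤ 4) ≈ 0.1226.

0.1226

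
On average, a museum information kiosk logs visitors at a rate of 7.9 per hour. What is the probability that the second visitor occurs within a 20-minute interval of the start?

0.7390

Over the interval, μ = 7.9 × 1/3 ≈ 2.63333 (a 20-minute interval = 1/3 hours).
The second arrival falls in the interval iff at least 2 events occur there: P(S_2 ≤ t) = P(N ≥ 2) = 1 − P(N ≤ 1) ≈ 0.7390.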